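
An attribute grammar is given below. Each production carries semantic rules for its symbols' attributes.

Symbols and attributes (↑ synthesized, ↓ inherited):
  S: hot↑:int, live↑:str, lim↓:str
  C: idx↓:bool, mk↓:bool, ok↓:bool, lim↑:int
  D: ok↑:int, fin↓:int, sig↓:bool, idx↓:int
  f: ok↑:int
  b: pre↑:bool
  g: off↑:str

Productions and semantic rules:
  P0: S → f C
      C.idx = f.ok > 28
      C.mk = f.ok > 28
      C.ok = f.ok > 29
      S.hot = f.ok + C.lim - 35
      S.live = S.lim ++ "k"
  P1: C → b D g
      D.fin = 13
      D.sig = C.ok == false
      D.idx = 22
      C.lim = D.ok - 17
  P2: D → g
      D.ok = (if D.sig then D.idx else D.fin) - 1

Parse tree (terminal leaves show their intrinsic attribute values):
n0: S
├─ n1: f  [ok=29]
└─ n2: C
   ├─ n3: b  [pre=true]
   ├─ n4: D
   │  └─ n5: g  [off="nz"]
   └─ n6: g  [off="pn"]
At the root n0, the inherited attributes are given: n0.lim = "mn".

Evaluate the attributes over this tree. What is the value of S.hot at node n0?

1. n0.lim = "mn"  [given at root]
2. n1.ok = 29  [terminal]
3. n2.idx = true  [f.ok > 28]
4. n2.mk = true  [f.ok > 28]
5. n2.ok = false  [f.ok > 29]
6. n3.pre = true  [terminal]
7. n4.fin = 13  [13]
8. n4.sig = true  [C.ok == false]
9. n4.idx = 22  [22]
10. n5.off = "nz"  [terminal]
11. n4.ok = 21  [(if D.sig then D.idx else D.fin) - 1]
12. n6.off = "pn"  [terminal]
13. n2.lim = 4  [D.ok - 17]
14. n0.hot = -2  [f.ok + C.lim - 35]
15. n0.live = "mnk"  [S.lim ++ "k"]

-2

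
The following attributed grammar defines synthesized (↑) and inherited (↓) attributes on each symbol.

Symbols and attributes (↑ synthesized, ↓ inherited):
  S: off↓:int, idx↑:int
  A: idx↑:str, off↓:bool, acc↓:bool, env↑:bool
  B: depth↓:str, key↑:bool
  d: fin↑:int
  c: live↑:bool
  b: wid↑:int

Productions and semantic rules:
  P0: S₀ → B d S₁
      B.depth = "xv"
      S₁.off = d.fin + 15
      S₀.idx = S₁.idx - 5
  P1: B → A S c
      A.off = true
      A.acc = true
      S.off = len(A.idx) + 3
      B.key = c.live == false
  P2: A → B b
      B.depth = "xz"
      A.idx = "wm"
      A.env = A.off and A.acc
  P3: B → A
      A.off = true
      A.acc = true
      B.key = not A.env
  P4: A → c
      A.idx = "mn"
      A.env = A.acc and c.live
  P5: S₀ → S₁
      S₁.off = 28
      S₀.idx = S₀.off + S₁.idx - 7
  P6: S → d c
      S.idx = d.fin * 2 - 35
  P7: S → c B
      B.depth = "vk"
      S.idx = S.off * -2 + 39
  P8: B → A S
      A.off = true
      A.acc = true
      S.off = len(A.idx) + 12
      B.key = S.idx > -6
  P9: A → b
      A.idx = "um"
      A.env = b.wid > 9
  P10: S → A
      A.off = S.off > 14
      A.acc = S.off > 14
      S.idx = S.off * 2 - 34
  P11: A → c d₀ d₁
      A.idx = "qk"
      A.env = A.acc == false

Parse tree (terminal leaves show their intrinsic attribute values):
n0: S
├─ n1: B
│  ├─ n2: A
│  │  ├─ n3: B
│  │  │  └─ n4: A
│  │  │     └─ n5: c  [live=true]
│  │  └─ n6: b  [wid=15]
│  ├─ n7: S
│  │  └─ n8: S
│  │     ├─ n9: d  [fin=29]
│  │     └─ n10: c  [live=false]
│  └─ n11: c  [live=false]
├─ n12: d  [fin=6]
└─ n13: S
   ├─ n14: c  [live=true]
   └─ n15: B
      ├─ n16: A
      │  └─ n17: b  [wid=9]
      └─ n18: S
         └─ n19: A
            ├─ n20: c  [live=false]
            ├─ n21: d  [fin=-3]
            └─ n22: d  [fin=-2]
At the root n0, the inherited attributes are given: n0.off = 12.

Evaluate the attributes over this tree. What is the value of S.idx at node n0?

1. n0.off = 12  [given at root]
2. n1.depth = "xv"  ["xv"]
3. n2.off = true  [true]
4. n2.acc = true  [true]
5. n3.depth = "xz"  ["xz"]
6. n4.off = true  [true]
7. n4.acc = true  [true]
8. n5.live = true  [terminal]
9. n4.idx = "mn"  ["mn"]
10. n4.env = true  [A.acc and c.live]
11. n3.key = false  [not A.env]
12. n6.wid = 15  [terminal]
13. n2.idx = "wm"  ["wm"]
14. n2.env = true  [A.off and A.acc]
15. n7.off = 5  [len(A.idx) + 3]
16. n8.off = 28  [28]
17. n9.fin = 29  [terminal]
18. n10.live = false  [terminal]
19. n8.idx = 23  [d.fin * 2 - 35]
20. n7.idx = 21  [S₀.off + S₁.idx - 7]
21. n11.live = false  [terminal]
22. n1.key = true  [c.live == false]
23. n12.fin = 6  [terminal]
24. n13.off = 21  [d.fin + 15]
25. n14.live = true  [terminal]
26. n15.depth = "vk"  ["vk"]
27. n16.off = true  [true]
28. n16.acc = true  [true]
29. n17.wid = 9  [terminal]
30. n16.idx = "um"  ["um"]
31. n16.env = false  [b.wid > 9]
32. n18.off = 14  [len(A.idx) + 12]
33. n19.off = false  [S.off > 14]
34. n19.acc = false  [S.off > 14]
35. n20.live = false  [terminal]
36. n21.fin = -3  [terminal]
37. n22.fin = -2  [terminal]
38. n19.idx = "qk"  ["qk"]
39. n19.env = true  [A.acc == false]
40. n18.idx = -6  [S.off * 2 - 34]
41. n15.key = false  [S.idx > -6]
42. n13.idx = -3  [S.off * -2 + 39]
43. n0.idx = -8  [S₁.idx - 5]

-8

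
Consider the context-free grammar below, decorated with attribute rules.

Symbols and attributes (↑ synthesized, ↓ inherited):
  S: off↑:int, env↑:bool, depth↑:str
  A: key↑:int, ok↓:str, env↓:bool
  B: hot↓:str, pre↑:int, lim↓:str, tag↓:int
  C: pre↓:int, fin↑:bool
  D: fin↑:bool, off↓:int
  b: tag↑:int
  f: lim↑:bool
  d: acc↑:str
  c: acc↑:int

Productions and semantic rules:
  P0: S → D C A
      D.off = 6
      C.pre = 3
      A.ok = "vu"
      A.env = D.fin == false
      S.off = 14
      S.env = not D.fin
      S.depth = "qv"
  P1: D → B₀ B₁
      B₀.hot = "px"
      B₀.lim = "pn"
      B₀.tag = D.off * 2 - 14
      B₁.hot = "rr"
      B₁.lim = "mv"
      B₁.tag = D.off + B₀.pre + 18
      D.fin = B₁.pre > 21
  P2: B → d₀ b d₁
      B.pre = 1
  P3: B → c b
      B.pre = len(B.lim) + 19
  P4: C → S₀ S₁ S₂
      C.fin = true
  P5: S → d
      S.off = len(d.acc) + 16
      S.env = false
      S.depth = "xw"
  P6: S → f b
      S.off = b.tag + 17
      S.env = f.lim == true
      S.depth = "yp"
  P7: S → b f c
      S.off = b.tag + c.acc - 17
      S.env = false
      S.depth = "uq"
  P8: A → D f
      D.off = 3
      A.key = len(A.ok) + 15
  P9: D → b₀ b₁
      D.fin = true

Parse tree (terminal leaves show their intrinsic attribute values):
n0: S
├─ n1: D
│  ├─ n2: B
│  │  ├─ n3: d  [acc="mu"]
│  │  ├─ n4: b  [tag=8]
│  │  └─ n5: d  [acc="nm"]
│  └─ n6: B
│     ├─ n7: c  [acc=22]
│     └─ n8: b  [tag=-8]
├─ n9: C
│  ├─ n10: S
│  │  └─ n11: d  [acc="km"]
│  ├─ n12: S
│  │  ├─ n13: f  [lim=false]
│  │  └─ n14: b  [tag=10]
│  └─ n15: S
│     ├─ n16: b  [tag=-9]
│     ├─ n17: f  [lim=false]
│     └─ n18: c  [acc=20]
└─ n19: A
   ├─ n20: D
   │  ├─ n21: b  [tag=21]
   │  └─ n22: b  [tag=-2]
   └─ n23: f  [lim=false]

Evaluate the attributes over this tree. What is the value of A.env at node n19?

1. n1.off = 6  [6]
2. n2.hot = "px"  ["px"]
3. n2.lim = "pn"  ["pn"]
4. n2.tag = -2  [D.off * 2 - 14]
5. n3.acc = "mu"  [terminal]
6. n4.tag = 8  [terminal]
7. n5.acc = "nm"  [terminal]
8. n2.pre = 1  [1]
9. n6.hot = "rr"  ["rr"]
10. n6.lim = "mv"  ["mv"]
11. n6.tag = 25  [D.off + B₀.pre + 18]
12. n7.acc = 22  [terminal]
13. n8.tag = -8  [terminal]
14. n6.pre = 21  [len(B.lim) + 19]
15. n1.fin = false  [B₁.pre > 21]
16. n9.pre = 3  [3]
17. n11.acc = "km"  [terminal]
18. n10.off = 18  [len(d.acc) + 16]
19. n10.env = false  [false]
20. n10.depth = "xw"  ["xw"]
21. n13.lim = false  [terminal]
22. n14.tag = 10  [terminal]
23. n12.off = 27  [b.tag + 17]
24. n12.env = false  [f.lim == true]
25. n12.depth = "yp"  ["yp"]
26. n16.tag = -9  [terminal]
27. n17.lim = false  [terminal]
28. n18.acc = 20  [terminal]
29. n15.off = -6  [b.tag + c.acc - 17]
30. n15.env = false  [false]
31. n15.depth = "uq"  ["uq"]
32. n9.fin = true  [true]
33. n19.ok = "vu"  ["vu"]
34. n19.env = true  [D.fin == false]
35. n20.off = 3  [3]
36. n21.tag = 21  [terminal]
37. n22.tag = -2  [terminal]
38. n20.fin = true  [true]
39. n23.lim = false  [terminal]
40. n19.key = 17  [len(A.ok) + 15]
41. n0.off = 14  [14]
42. n0.env = true  [not D.fin]
43. n0.depth = "qv"  ["qv"]

true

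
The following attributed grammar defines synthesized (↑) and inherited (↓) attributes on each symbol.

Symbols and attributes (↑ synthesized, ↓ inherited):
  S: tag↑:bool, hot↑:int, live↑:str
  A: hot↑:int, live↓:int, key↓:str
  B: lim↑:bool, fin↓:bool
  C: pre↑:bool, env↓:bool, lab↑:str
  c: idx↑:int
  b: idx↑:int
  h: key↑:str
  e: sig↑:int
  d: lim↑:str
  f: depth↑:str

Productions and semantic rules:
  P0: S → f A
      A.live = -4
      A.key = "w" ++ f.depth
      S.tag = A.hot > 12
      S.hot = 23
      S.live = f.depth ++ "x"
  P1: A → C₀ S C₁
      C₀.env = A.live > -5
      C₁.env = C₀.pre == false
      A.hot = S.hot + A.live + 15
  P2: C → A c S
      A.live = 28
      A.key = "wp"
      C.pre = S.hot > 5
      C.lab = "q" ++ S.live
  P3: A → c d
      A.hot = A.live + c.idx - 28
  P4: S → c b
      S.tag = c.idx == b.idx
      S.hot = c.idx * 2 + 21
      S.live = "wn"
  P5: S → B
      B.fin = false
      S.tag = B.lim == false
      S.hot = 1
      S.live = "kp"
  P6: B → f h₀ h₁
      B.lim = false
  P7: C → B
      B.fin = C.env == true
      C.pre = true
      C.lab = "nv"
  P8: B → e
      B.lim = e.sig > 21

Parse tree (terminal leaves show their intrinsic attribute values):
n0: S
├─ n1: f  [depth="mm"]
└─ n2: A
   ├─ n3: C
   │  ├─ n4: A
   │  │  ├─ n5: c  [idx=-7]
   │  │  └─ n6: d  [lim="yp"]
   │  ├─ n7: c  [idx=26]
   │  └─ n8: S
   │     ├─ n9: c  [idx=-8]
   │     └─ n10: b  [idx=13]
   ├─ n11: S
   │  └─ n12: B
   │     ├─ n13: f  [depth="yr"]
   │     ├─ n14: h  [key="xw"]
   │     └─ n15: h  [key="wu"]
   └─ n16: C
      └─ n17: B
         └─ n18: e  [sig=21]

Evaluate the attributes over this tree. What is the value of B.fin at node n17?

1. n1.depth = "mm"  [terminal]
2. n2.live = -4  [-4]
3. n2.key = "wmm"  ["w" ++ f.depth]
4. n3.env = true  [A.live > -5]
5. n4.live = 28  [28]
6. n4.key = "wp"  ["wp"]
7. n5.idx = -7  [terminal]
8. n6.lim = "yp"  [terminal]
9. n4.hot = -7  [A.live + c.idx - 28]
10. n7.idx = 26  [terminal]
11. n9.idx = -8  [terminal]
12. n10.idx = 13  [terminal]
13. n8.tag = false  [c.idx == b.idx]
14. n8.hot = 5  [c.idx * 2 + 21]
15. n8.live = "wn"  ["wn"]
16. n3.pre = false  [S.hot > 5]
17. n3.lab = "qwn"  ["q" ++ S.live]
18. n12.fin = false  [false]
19. n13.depth = "yr"  [terminal]
20. n14.key = "xw"  [terminal]
21. n15.key = "wu"  [terminal]
22. n12.lim = false  [false]
23. n11.tag = true  [B.lim == false]
24. n11.hot = 1  [1]
25. n11.live = "kp"  ["kp"]
26. n16.env = true  [C₀.pre == false]
27. n17.fin = true  [C.env == true]
28. n18.sig = 21  [terminal]
29. n17.lim = false  [e.sig > 21]
30. n16.pre = true  [true]
31. n16.lab = "nv"  ["nv"]
32. n2.hot = 12  [S.hot + A.live + 15]
33. n0.tag = false  [A.hot > 12]
34. n0.hot = 23  [23]
35. n0.live = "mmx"  [f.depth ++ "x"]

true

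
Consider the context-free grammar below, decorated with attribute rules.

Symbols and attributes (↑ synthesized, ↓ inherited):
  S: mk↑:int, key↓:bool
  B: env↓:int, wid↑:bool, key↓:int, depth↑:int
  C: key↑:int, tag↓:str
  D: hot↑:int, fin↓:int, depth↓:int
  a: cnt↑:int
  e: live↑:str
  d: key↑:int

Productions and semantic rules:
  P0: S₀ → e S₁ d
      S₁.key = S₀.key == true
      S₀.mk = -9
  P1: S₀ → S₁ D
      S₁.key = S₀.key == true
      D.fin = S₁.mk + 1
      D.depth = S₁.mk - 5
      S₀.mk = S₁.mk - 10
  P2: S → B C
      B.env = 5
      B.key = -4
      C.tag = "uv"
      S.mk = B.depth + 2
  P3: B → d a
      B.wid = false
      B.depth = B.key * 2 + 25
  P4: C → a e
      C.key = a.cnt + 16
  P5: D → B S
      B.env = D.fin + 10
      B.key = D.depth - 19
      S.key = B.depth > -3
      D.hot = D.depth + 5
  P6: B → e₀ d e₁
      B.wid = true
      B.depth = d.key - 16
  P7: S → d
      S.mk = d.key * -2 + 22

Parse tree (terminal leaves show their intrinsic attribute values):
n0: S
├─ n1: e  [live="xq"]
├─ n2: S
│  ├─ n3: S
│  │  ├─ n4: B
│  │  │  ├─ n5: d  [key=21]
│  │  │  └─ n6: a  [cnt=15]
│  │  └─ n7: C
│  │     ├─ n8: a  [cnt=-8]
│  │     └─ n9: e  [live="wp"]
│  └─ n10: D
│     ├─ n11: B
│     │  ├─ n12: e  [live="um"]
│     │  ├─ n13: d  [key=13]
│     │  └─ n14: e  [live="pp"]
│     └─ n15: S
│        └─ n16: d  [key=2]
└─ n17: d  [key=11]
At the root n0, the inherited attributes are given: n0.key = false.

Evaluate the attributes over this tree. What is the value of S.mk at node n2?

1. n0.key = false  [given at root]
2. n1.live = "xq"  [terminal]
3. n2.key = false  [S₀.key == true]
4. n3.key = false  [S₀.key == true]
5. n4.env = 5  [5]
6. n4.key = -4  [-4]
7. n5.key = 21  [terminal]
8. n6.cnt = 15  [terminal]
9. n4.wid = false  [false]
10. n4.depth = 17  [B.key * 2 + 25]
11. n7.tag = "uv"  ["uv"]
12. n8.cnt = -8  [terminal]
13. n9.live = "wp"  [terminal]
14. n7.key = 8  [a.cnt + 16]
15. n3.mk = 19  [B.depth + 2]
16. n10.fin = 20  [S₁.mk + 1]
17. n10.depth = 14  [S₁.mk - 5]
18. n11.env = 30  [D.fin + 10]
19. n11.key = -5  [D.depth - 19]
20. n12.live = "um"  [terminal]
21. n13.key = 13  [terminal]
22. n14.live = "pp"  [terminal]
23. n11.wid = true  [true]
24. n11.depth = -3  [d.key - 16]
25. n15.key = false  [B.depth > -3]
26. n16.key = 2  [terminal]
27. n15.mk = 18  [d.key * -2 + 22]
28. n10.hot = 19  [D.depth + 5]
29. n2.mk = 9  [S₁.mk - 10]
30. n17.key = 11  [terminal]
31. n0.mk = -9  [-9]

9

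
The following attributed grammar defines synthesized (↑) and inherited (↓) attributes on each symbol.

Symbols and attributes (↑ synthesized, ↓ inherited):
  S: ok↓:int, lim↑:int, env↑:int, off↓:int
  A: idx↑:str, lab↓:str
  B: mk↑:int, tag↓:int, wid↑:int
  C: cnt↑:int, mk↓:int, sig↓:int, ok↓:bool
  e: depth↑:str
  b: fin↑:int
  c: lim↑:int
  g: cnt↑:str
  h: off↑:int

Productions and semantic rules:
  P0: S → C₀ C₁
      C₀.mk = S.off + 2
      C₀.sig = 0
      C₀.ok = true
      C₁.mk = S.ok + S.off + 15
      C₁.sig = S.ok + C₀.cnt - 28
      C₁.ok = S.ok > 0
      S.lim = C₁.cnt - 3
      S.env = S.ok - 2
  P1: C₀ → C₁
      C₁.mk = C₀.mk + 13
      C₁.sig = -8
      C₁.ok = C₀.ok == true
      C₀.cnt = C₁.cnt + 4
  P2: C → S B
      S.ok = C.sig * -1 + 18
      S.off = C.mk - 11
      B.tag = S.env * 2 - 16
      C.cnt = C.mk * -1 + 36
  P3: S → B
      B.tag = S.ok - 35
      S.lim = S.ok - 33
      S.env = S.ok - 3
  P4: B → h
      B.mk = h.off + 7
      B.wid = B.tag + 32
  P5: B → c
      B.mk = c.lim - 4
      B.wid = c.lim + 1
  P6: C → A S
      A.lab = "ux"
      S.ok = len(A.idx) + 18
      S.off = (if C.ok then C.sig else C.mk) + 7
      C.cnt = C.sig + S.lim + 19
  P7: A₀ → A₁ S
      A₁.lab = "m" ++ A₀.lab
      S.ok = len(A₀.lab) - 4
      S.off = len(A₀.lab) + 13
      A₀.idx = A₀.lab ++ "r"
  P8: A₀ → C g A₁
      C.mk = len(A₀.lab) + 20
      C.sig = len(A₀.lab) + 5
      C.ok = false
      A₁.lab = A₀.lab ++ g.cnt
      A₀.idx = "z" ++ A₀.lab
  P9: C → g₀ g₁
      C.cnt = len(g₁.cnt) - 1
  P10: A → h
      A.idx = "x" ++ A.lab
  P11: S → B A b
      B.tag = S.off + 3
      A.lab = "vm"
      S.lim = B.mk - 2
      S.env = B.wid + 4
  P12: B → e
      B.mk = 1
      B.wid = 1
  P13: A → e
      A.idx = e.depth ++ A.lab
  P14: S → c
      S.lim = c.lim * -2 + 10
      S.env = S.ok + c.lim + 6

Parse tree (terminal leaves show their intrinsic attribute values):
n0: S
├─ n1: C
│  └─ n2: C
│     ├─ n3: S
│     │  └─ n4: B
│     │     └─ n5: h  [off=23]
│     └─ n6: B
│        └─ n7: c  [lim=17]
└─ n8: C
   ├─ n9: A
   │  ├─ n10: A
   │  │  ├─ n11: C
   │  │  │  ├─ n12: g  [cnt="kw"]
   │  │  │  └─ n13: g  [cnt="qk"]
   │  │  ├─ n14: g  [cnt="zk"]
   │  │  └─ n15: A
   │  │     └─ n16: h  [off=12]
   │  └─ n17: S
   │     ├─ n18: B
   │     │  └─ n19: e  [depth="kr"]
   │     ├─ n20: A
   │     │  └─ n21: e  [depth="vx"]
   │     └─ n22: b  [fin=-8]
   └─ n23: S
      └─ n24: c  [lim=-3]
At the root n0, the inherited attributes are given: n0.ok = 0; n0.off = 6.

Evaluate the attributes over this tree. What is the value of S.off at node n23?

28

1. n0.ok = 0  [given at root]
2. n0.off = 6  [given at root]
3. n1.mk = 8  [S.off + 2]
4. n1.sig = 0  [0]
5. n1.ok = true  [true]
6. n2.mk = 21  [C₀.mk + 13]
7. n2.sig = -8  [-8]
8. n2.ok = true  [C₀.ok == true]
9. n3.ok = 26  [C.sig * -1 + 18]
10. n3.off = 10  [C.mk - 11]
11. n4.tag = -9  [S.ok - 35]
12. n5.off = 23  [terminal]
13. n4.mk = 30  [h.off + 7]
14. n4.wid = 23  [B.tag + 32]
15. n3.lim = -7  [S.ok - 33]
16. n3.env = 23  [S.ok - 3]
17. n6.tag = 30  [S.env * 2 - 16]
18. n7.lim = 17  [terminal]
19. n6.mk = 13  [c.lim - 4]
20. n6.wid = 18  [c.lim + 1]
21. n2.cnt = 15  [C.mk * -1 + 36]
22. n1.cnt = 19  [C₁.cnt + 4]
23. n8.mk = 21  [S.ok + S.off + 15]
24. n8.sig = -9  [S.ok + C₀.cnt - 28]
25. n8.ok = false  [S.ok > 0]
26. n9.lab = "ux"  ["ux"]
27. n10.lab = "mux"  ["m" ++ A₀.lab]
28. n11.mk = 23  [len(A₀.lab) + 20]
29. n11.sig = 8  [len(A₀.lab) + 5]
30. n11.ok = false  [false]
31. n12.cnt = "kw"  [terminal]
32. n13.cnt = "qk"  [terminal]
33. n11.cnt = 1  [len(g₁.cnt) - 1]
34. n14.cnt = "zk"  [terminal]
35. n15.lab = "muxzk"  [A₀.lab ++ g.cnt]
36. n16.off = 12  [terminal]
37. n15.idx = "xmuxzk"  ["x" ++ A.lab]
38. n10.idx = "zmux"  ["z" ++ A₀.lab]
39. n17.ok = -2  [len(A₀.lab) - 4]
40. n17.off = 15  [len(A₀.lab) + 13]
41. n18.tag = 18  [S.off + 3]
42. n19.depth = "kr"  [terminal]
43. n18.mk = 1  [1]
44. n18.wid = 1  [1]
45. n20.lab = "vm"  ["vm"]
46. n21.depth = "vx"  [terminal]
47. n20.idx = "vxvm"  [e.depth ++ A.lab]
48. n22.fin = -8  [terminal]
49. n17.lim = -1  [B.mk - 2]
50. n17.env = 5  [B.wid + 4]
51. n9.idx = "uxr"  [A₀.lab ++ "r"]
52. n23.ok = 21  [len(A.idx) + 18]
53. n23.off = 28  [(if C.ok then C.sig else C.mk) + 7]
54. n24.lim = -3  [terminal]
55. n23.lim = 16  [c.lim * -2 + 10]
56. n23.env = 24  [S.ok + c.lim + 6]
57. n8.cnt = 26  [C.sig + S.lim + 19]
58. n0.lim = 23  [C₁.cnt - 3]
59. n0.env = -2  [S.ok - 2]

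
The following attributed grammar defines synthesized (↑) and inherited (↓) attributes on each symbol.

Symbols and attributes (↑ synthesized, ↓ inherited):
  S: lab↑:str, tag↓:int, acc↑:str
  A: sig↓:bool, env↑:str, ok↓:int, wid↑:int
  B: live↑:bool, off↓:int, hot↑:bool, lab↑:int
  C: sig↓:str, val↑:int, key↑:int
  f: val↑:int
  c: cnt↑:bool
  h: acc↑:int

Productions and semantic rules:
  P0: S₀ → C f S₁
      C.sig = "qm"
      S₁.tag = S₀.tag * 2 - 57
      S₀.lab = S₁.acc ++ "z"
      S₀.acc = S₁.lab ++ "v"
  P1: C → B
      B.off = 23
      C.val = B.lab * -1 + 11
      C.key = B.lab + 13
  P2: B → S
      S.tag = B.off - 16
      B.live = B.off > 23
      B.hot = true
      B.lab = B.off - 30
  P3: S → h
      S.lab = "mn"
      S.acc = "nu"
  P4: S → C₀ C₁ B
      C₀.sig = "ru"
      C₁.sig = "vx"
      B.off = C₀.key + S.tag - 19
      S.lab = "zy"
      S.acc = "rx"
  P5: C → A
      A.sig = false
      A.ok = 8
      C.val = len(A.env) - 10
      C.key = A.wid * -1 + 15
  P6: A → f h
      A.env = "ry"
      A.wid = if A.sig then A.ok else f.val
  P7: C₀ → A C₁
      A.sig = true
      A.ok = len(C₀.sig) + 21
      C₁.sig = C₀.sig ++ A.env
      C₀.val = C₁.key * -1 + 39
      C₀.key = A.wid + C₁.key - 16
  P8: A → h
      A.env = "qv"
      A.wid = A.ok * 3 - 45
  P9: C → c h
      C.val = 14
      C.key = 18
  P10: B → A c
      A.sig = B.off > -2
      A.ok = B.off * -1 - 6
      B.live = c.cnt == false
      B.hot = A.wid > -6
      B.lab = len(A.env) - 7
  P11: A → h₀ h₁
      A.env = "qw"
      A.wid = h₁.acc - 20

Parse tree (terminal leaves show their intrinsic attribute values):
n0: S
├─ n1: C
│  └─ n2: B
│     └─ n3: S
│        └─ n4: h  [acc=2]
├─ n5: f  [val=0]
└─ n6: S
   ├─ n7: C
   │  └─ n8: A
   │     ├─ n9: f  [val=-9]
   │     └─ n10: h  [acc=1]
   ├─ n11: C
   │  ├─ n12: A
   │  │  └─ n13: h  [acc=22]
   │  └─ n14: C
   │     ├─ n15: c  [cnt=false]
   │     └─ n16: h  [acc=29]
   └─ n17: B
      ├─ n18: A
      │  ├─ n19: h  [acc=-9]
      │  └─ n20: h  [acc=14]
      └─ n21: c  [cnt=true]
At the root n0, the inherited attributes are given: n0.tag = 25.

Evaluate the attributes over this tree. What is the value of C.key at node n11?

26

1. n0.tag = 25  [given at root]
2. n1.sig = "qm"  ["qm"]
3. n2.off = 23  [23]
4. n3.tag = 7  [B.off - 16]
5. n4.acc = 2  [terminal]
6. n3.lab = "mn"  ["mn"]
7. n3.acc = "nu"  ["nu"]
8. n2.live = false  [B.off > 23]
9. n2.hot = true  [true]
10. n2.lab = -7  [B.off - 30]
11. n1.val = 18  [B.lab * -1 + 11]
12. n1.key = 6  [B.lab + 13]
13. n5.val = 0  [terminal]
14. n6.tag = -7  [S₀.tag * 2 - 57]
15. n7.sig = "ru"  ["ru"]
16. n8.sig = false  [false]
17. n8.ok = 8  [8]
18. n9.val = -9  [terminal]
19. n10.acc = 1  [terminal]
20. n8.env = "ry"  ["ry"]
21. n8.wid = -9  [if A.sig then A.ok else f.val]
22. n7.val = -8  [len(A.env) - 10]
23. n7.key = 24  [A.wid * -1 + 15]
24. n11.sig = "vx"  ["vx"]
25. n12.sig = true  [true]
26. n12.ok = 23  [len(C₀.sig) + 21]
27. n13.acc = 22  [terminal]
28. n12.env = "qv"  ["qv"]
29. n12.wid = 24  [A.ok * 3 - 45]
30. n14.sig = "vxqv"  [C₀.sig ++ A.env]
31. n15.cnt = false  [terminal]
32. n16.acc = 29  [terminal]
33. n14.val = 14  [14]
34. n14.key = 18  [18]
35. n11.val = 21  [C₁.key * -1 + 39]
36. n11.key = 26  [A.wid + C₁.key - 16]
37. n17.off = -2  [C₀.key + S.tag - 19]
38. n18.sig = false  [B.off > -2]
39. n18.ok = -4  [B.off * -1 - 6]
40. n19.acc = -9  [terminal]
41. n20.acc = 14  [terminal]
42. n18.env = "qw"  ["qw"]
43. n18.wid = -6  [h₁.acc - 20]
44. n21.cnt = true  [terminal]
45. n17.live = false  [c.cnt == false]
46. n17.hot = false  [A.wid > -6]
47. n17.lab = -5  [len(A.env) - 7]
48. n6.lab = "zy"  ["zy"]
49. n6.acc = "rx"  ["rx"]
50. n0.lab = "rxz"  [S₁.acc ++ "z"]
51. n0.acc = "zyv"  [S₁.lab ++ "v"]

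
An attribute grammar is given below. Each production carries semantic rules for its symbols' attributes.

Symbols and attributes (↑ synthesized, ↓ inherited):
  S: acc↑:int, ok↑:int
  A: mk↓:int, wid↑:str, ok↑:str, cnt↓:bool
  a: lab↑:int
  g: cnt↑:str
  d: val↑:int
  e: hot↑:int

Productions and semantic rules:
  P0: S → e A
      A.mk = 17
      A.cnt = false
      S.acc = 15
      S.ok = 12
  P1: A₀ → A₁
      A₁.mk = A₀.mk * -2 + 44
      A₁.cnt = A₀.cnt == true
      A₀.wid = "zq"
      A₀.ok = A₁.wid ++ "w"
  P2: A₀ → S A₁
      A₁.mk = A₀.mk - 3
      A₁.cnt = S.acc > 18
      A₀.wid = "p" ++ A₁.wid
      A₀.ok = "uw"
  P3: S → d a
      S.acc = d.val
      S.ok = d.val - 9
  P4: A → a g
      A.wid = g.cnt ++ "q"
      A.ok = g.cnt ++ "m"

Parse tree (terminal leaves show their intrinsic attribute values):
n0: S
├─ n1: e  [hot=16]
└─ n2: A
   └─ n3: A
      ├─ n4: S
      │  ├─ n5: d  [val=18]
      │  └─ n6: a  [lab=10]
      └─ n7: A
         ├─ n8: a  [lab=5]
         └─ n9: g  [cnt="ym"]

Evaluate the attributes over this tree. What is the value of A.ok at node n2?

1. n1.hot = 16  [terminal]
2. n2.mk = 17  [17]
3. n2.cnt = false  [false]
4. n3.mk = 10  [A₀.mk * -2 + 44]
5. n3.cnt = false  [A₀.cnt == true]
6. n5.val = 18  [terminal]
7. n6.lab = 10  [terminal]
8. n4.acc = 18  [d.val]
9. n4.ok = 9  [d.val - 9]
10. n7.mk = 7  [A₀.mk - 3]
11. n7.cnt = false  [S.acc > 18]
12. n8.lab = 5  [terminal]
13. n9.cnt = "ym"  [terminal]
14. n7.wid = "ymq"  [g.cnt ++ "q"]
15. n7.ok = "ymm"  [g.cnt ++ "m"]
16. n3.wid = "pymq"  ["p" ++ A₁.wid]
17. n3.ok = "uw"  ["uw"]
18. n2.wid = "zq"  ["zq"]
19. n2.ok = "pymqw"  [A₁.wid ++ "w"]
20. n0.acc = 15  [15]
21. n0.ok = 12  [12]

"pymqw"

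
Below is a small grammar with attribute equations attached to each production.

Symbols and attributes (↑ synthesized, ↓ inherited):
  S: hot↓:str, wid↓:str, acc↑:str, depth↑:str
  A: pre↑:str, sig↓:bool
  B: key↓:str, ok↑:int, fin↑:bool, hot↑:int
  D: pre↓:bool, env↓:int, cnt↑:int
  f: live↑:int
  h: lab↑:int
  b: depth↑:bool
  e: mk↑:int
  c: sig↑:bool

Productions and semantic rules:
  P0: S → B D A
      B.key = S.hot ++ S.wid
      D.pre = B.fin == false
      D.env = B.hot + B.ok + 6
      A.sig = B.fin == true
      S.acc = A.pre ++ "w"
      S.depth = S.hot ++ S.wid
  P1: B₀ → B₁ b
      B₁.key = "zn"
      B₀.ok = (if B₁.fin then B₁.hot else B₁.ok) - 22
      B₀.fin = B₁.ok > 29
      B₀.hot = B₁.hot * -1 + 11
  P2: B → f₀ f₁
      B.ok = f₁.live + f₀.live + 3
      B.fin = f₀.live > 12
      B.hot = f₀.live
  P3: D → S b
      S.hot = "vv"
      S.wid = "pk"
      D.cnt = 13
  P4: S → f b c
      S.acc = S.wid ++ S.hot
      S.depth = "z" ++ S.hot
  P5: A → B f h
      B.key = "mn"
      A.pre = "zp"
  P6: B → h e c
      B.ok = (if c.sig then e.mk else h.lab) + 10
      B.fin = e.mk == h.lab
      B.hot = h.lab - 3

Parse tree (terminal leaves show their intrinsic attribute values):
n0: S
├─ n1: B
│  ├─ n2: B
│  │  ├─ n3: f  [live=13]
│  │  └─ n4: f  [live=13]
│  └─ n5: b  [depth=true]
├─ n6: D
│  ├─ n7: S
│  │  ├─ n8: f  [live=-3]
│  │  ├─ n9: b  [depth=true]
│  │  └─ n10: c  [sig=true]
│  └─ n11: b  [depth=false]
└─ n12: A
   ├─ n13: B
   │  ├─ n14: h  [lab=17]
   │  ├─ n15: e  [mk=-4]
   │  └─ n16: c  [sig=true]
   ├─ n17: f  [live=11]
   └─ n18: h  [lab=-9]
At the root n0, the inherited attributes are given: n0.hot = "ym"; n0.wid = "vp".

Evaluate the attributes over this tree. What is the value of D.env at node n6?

-5

1. n0.hot = "ym"  [given at root]
2. n0.wid = "vp"  [given at root]
3. n1.key = "ymvp"  [S.hot ++ S.wid]
4. n2.key = "zn"  ["zn"]
5. n3.live = 13  [terminal]
6. n4.live = 13  [terminal]
7. n2.ok = 29  [f₁.live + f₀.live + 3]
8. n2.fin = true  [f₀.live > 12]
9. n2.hot = 13  [f₀.live]
10. n5.depth = true  [terminal]
11. n1.ok = -9  [(if B₁.fin then B₁.hot else B₁.ok) - 22]
12. n1.fin = false  [B₁.ok > 29]
13. n1.hot = -2  [B₁.hot * -1 + 11]
14. n6.pre = true  [B.fin == false]
15. n6.env = -5  [B.hot + B.ok + 6]
16. n7.hot = "vv"  ["vv"]
17. n7.wid = "pk"  ["pk"]
18. n8.live = -3  [terminal]
19. n9.depth = true  [terminal]
20. n10.sig = true  [terminal]
21. n7.acc = "pkvv"  [S.wid ++ S.hot]
22. n7.depth = "zvv"  ["z" ++ S.hot]
23. n11.depth = false  [terminal]
24. n6.cnt = 13  [13]
25. n12.sig = false  [B.fin == true]
26. n13.key = "mn"  ["mn"]
27. n14.lab = 17  [terminal]
28. n15.mk = -4  [terminal]
29. n16.sig = true  [terminal]
30. n13.ok = 6  [(if c.sig then e.mk else h.lab) + 10]
31. n13.fin = false  [e.mk == h.lab]
32. n13.hot = 14  [h.lab - 3]
33. n17.live = 11  [terminal]
34. n18.lab = -9  [terminal]
35. n12.pre = "zp"  ["zp"]
36. n0.acc = "zpw"  [A.pre ++ "w"]
37. n0.depth = "ymvp"  [S.hot ++ S.wid]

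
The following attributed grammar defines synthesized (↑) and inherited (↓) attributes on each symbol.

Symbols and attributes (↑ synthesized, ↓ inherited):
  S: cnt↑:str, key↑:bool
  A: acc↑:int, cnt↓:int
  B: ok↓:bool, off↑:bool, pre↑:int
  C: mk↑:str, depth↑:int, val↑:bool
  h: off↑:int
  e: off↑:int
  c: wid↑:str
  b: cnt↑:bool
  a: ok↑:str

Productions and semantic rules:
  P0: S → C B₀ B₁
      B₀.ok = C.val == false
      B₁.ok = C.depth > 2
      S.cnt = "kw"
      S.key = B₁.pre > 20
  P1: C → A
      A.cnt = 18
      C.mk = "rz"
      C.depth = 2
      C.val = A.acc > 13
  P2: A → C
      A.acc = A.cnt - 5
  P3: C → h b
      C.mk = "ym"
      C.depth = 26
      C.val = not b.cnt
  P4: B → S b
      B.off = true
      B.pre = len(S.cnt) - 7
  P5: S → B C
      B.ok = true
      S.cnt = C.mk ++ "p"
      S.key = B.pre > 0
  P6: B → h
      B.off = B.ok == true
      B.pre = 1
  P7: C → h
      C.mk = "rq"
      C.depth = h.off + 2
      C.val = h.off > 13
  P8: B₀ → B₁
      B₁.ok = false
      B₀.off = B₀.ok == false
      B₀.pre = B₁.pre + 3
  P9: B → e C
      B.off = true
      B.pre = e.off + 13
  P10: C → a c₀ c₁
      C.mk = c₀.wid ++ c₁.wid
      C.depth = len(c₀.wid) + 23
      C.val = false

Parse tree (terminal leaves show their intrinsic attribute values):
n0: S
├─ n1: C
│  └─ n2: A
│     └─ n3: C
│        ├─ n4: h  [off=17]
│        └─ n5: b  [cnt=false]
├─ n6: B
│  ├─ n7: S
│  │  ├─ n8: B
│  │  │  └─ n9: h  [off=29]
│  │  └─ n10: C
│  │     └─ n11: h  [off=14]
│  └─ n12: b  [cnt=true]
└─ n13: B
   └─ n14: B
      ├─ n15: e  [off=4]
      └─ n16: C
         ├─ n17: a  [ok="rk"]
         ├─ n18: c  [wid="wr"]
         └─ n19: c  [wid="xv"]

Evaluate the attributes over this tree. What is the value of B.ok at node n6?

true

1. n2.cnt = 18  [18]
2. n4.off = 17  [terminal]
3. n5.cnt = false  [terminal]
4. n3.mk = "ym"  ["ym"]
5. n3.depth = 26  [26]
6. n3.val = true  [not b.cnt]
7. n2.acc = 13  [A.cnt - 5]
8. n1.mk = "rz"  ["rz"]
9. n1.depth = 2  [2]
10. n1.val = false  [A.acc > 13]
11. n6.ok = true  [C.val == false]
12. n8.ok = true  [true]
13. n9.off = 29  [terminal]
14. n8.off = true  [B.ok == true]
15. n8.pre = 1  [1]
16. n11.off = 14  [terminal]
17. n10.mk = "rq"  ["rq"]
18. n10.depth = 16  [h.off + 2]
19. n10.val = true  [h.off > 13]
20. n7.cnt = "rqp"  [C.mk ++ "p"]
21. n7.key = true  [B.pre > 0]
22. n12.cnt = true  [terminal]
23. n6.off = true  [true]
24. n6.pre = -4  [len(S.cnt) - 7]
25. n13.ok = false  [C.depth > 2]
26. n14.ok = false  [false]
27. n15.off = 4  [terminal]
28. n17.ok = "rk"  [terminal]
29. n18.wid = "wr"  [terminal]
30. n19.wid = "xv"  [terminal]
31. n16.mk = "wrxv"  [c₀.wid ++ c₁.wid]
32. n16.depth = 25  [len(c₀.wid) + 23]
33. n16.val = false  [false]
34. n14.off = true  [true]
35. n14.pre = 17  [e.off + 13]
36. n13.off = true  [B₀.ok == false]
37. n13.pre = 20  [B₁.pre + 3]
38. n0.cnt = "kw"  ["kw"]
39. n0.key = false  [B₁.pre > 20]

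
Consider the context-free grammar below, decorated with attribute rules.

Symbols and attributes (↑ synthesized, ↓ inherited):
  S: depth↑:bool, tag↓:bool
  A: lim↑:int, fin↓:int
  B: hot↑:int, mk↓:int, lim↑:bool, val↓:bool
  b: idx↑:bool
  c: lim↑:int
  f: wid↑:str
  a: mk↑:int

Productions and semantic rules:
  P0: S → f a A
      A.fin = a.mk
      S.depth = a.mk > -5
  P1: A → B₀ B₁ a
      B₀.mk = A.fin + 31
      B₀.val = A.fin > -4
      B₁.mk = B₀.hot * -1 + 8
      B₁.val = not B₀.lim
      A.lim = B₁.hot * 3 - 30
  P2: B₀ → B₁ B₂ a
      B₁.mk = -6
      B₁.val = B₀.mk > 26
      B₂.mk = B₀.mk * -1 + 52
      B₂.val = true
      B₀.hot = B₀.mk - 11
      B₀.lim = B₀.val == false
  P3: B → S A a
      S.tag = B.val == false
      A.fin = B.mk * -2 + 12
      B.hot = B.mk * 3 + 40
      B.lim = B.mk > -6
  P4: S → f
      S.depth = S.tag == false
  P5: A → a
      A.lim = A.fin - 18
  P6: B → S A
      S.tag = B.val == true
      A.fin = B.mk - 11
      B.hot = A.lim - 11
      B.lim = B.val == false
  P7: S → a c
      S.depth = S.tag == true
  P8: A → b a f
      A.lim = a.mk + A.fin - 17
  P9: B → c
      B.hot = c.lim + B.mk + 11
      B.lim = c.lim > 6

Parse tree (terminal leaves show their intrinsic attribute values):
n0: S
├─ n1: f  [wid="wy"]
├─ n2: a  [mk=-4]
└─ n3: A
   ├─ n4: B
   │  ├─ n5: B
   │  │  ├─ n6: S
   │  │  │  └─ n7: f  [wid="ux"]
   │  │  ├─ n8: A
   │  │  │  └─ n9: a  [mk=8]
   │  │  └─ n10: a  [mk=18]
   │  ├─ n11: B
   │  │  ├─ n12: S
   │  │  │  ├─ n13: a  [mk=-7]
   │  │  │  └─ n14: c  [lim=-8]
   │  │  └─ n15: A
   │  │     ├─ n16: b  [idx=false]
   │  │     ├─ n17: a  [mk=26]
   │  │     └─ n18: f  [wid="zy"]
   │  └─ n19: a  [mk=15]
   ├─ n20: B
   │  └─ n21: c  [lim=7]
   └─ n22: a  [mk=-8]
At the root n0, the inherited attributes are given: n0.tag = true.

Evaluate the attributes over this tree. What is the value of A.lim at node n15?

1. n0.tag = true  [given at root]
2. n1.wid = "wy"  [terminal]
3. n2.mk = -4  [terminal]
4. n3.fin = -4  [a.mk]
5. n4.mk = 27  [A.fin + 31]
6. n4.val = false  [A.fin > -4]
7. n5.mk = -6  [-6]
8. n5.val = true  [B₀.mk > 26]
9. n6.tag = false  [B.val == false]
10. n7.wid = "ux"  [terminal]
11. n6.depth = true  [S.tag == false]
12. n8.fin = 24  [B.mk * -2 + 12]
13. n9.mk = 8  [terminal]
14. n8.lim = 6  [A.fin - 18]
15. n10.mk = 18  [terminal]
16. n5.hot = 22  [B.mk * 3 + 40]
17. n5.lim = false  [B.mk > -6]
18. n11.mk = 25  [B₀.mk * -1 + 52]
19. n11.val = true  [true]
20. n12.tag = true  [B.val == true]
21. n13.mk = -7  [terminal]
22. n14.lim = -8  [terminal]
23. n12.depth = true  [S.tag == true]
24. n15.fin = 14  [B.mk - 11]
25. n16.idx = false  [terminal]
26. n17.mk = 26  [terminal]
27. n18.wid = "zy"  [terminal]
28. n15.lim = 23  [a.mk + A.fin - 17]
29. n11.hot = 12  [A.lim - 11]
30. n11.lim = false  [B.val == false]
31. n19.mk = 15  [terminal]
32. n4.hot = 16  [B₀.mk - 11]
33. n4.lim = true  [B₀.val == false]
34. n20.mk = -8  [B₀.hot * -1 + 8]
35. n20.val = false  [not B₀.lim]
36. n21.lim = 7  [terminal]
37. n20.hot = 10  [c.lim + B.mk + 11]
38. n20.lim = true  [c.lim > 6]
39. n22.mk = -8  [terminal]
40. n3.lim = 0  [B₁.hot * 3 - 30]
41. n0.depth = true  [a.mk > -5]

23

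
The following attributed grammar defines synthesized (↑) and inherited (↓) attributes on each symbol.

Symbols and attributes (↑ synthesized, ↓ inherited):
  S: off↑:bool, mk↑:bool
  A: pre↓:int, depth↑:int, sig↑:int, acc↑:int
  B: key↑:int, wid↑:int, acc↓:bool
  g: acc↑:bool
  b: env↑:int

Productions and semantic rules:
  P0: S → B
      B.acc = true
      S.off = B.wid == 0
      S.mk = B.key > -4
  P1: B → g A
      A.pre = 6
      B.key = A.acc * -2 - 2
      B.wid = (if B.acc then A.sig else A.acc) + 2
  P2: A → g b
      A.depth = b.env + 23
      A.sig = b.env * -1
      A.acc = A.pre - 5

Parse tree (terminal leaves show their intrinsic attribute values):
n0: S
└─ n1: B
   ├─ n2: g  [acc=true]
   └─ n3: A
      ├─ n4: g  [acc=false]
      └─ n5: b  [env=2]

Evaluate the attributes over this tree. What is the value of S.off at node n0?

1. n1.acc = true  [true]
2. n2.acc = true  [terminal]
3. n3.pre = 6  [6]
4. n4.acc = false  [terminal]
5. n5.env = 2  [terminal]
6. n3.depth = 25  [b.env + 23]
7. n3.sig = -2  [b.env * -1]
8. n3.acc = 1  [A.pre - 5]
9. n1.key = -4  [A.acc * -2 - 2]
10. n1.wid = 0  [(if B.acc then A.sig else A.acc) + 2]
11. n0.off = true  [B.wid == 0]
12. n0.mk = false  [B.key > -4]

true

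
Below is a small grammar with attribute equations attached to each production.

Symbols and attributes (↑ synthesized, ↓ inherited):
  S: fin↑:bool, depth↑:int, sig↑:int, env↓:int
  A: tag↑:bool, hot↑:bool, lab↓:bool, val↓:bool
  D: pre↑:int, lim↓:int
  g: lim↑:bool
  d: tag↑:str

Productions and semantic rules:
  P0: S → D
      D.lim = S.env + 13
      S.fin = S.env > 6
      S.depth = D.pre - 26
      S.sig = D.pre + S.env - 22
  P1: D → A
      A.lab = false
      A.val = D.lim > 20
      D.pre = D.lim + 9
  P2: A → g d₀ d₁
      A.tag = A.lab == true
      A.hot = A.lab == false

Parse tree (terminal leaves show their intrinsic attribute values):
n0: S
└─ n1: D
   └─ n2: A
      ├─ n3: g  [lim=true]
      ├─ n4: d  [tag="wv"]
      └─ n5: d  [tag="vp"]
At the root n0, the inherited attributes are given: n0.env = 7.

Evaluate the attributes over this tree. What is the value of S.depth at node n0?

3

1. n0.env = 7  [given at root]
2. n1.lim = 20  [S.env + 13]
3. n2.lab = false  [false]
4. n2.val = false  [D.lim > 20]
5. n3.lim = true  [terminal]
6. n4.tag = "wv"  [terminal]
7. n5.tag = "vp"  [terminal]
8. n2.tag = false  [A.lab == true]
9. n2.hot = true  [A.lab == false]
10. n1.pre = 29  [D.lim + 9]
11. n0.fin = true  [S.env > 6]
12. n0.depth = 3  [D.pre - 26]
13. n0.sig = 14  [D.pre + S.env - 22]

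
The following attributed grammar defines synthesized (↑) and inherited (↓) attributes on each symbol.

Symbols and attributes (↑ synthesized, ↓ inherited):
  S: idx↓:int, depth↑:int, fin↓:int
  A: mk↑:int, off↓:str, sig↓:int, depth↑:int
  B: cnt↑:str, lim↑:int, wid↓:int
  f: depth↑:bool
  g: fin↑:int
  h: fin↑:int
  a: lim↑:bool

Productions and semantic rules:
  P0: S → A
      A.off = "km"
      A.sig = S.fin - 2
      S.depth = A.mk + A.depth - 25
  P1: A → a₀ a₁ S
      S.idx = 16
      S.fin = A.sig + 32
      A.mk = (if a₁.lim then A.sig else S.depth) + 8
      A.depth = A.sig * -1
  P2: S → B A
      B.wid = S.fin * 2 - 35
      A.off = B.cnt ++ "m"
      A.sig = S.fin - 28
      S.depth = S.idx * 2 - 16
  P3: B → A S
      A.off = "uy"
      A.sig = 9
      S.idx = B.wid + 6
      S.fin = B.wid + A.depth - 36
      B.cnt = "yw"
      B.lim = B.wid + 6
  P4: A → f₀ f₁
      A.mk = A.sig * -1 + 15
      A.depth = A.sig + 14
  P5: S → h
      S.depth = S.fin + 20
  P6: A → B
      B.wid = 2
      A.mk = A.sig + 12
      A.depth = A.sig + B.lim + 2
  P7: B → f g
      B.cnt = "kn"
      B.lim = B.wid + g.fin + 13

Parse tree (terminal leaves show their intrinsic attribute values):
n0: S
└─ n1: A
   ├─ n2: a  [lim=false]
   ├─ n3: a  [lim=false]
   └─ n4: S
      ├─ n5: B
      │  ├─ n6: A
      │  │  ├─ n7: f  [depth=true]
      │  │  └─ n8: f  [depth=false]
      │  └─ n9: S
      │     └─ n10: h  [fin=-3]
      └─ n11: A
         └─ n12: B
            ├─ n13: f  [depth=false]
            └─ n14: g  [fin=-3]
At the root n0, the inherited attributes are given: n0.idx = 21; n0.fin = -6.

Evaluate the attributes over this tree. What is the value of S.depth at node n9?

1. n0.idx = 21  [given at root]
2. n0.fin = -6  [given at root]
3. n1.off = "km"  ["km"]
4. n1.sig = -8  [S.fin - 2]
5. n2.lim = false  [terminal]
6. n3.lim = false  [terminal]
7. n4.idx = 16  [16]
8. n4.fin = 24  [A.sig + 32]
9. n5.wid = 13  [S.fin * 2 - 35]
10. n6.off = "uy"  ["uy"]
11. n6.sig = 9  [9]
12. n7.depth = true  [terminal]
13. n8.depth = false  [terminal]
14. n6.mk = 6  [A.sig * -1 + 15]
15. n6.depth = 23  [A.sig + 14]
16. n9.idx = 19  [B.wid + 6]
17. n9.fin = 0  [B.wid + A.depth - 36]
18. n10.fin = -3  [terminal]
19. n9.depth = 20  [S.fin + 20]
20. n5.cnt = "yw"  ["yw"]
21. n5.lim = 19  [B.wid + 6]
22. n11.off = "ywm"  [B.cnt ++ "m"]
23. n11.sig = -4  [S.fin - 28]
24. n12.wid = 2  [2]
25. n13.depth = false  [terminal]
26. n14.fin = -3  [terminal]
27. n12.cnt = "kn"  ["kn"]
28. n12.lim = 12  [B.wid + g.fin + 13]
29. n11.mk = 8  [A.sig + 12]
30. n11.depth = 10  [A.sig + B.lim + 2]
31. n4.depth = 16  [S.idx * 2 - 16]
32. n1.mk = 24  [(if a₁.lim then A.sig else S.depth) + 8]
33. n1.depth = 8  [A.sig * -1]
34. n0.depth = 7  [A.mk + A.depth - 25]

20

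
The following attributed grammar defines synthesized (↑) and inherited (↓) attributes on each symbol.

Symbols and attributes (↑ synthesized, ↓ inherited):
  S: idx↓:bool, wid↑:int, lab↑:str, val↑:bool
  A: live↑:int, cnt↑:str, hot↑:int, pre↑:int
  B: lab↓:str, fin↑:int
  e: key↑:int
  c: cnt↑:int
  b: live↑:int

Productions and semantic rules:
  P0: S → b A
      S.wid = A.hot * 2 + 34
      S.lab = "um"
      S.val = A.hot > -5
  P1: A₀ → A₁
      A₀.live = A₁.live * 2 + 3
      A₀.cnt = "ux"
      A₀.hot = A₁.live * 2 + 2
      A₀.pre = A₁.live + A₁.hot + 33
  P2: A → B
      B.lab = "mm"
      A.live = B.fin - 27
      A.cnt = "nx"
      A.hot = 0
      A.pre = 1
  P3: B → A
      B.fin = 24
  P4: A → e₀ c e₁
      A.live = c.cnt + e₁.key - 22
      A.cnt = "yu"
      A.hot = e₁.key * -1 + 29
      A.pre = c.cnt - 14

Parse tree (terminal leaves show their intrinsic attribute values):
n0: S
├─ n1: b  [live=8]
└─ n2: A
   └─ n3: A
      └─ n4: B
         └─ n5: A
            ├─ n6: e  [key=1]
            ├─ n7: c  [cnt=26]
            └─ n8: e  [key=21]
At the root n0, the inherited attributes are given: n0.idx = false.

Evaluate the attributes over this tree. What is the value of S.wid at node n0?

26

1. n0.idx = false  [given at root]
2. n1.live = 8  [terminal]
3. n4.lab = "mm"  ["mm"]
4. n6.key = 1  [terminal]
5. n7.cnt = 26  [terminal]
6. n8.key = 21  [terminal]
7. n5.live = 25  [c.cnt + e₁.key - 22]
8. n5.cnt = "yu"  ["yu"]
9. n5.hot = 8  [e₁.key * -1 + 29]
10. n5.pre = 12  [c.cnt - 14]
11. n4.fin = 24  [24]
12. n3.live = -3  [B.fin - 27]
13. n3.cnt = "nx"  ["nx"]
14. n3.hot = 0  [0]
15. n3.pre = 1  [1]
16. n2.live = -3  [A₁.live * 2 + 3]
17. n2.cnt = "ux"  ["ux"]
18. n2.hot = -4  [A₁.live * 2 + 2]
19. n2.pre = 30  [A₁.live + A₁.hot + 33]
20. n0.wid = 26  [A.hot * 2 + 34]
21. n0.lab = "um"  ["um"]
22. n0.val = true  [A.hot > -5]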